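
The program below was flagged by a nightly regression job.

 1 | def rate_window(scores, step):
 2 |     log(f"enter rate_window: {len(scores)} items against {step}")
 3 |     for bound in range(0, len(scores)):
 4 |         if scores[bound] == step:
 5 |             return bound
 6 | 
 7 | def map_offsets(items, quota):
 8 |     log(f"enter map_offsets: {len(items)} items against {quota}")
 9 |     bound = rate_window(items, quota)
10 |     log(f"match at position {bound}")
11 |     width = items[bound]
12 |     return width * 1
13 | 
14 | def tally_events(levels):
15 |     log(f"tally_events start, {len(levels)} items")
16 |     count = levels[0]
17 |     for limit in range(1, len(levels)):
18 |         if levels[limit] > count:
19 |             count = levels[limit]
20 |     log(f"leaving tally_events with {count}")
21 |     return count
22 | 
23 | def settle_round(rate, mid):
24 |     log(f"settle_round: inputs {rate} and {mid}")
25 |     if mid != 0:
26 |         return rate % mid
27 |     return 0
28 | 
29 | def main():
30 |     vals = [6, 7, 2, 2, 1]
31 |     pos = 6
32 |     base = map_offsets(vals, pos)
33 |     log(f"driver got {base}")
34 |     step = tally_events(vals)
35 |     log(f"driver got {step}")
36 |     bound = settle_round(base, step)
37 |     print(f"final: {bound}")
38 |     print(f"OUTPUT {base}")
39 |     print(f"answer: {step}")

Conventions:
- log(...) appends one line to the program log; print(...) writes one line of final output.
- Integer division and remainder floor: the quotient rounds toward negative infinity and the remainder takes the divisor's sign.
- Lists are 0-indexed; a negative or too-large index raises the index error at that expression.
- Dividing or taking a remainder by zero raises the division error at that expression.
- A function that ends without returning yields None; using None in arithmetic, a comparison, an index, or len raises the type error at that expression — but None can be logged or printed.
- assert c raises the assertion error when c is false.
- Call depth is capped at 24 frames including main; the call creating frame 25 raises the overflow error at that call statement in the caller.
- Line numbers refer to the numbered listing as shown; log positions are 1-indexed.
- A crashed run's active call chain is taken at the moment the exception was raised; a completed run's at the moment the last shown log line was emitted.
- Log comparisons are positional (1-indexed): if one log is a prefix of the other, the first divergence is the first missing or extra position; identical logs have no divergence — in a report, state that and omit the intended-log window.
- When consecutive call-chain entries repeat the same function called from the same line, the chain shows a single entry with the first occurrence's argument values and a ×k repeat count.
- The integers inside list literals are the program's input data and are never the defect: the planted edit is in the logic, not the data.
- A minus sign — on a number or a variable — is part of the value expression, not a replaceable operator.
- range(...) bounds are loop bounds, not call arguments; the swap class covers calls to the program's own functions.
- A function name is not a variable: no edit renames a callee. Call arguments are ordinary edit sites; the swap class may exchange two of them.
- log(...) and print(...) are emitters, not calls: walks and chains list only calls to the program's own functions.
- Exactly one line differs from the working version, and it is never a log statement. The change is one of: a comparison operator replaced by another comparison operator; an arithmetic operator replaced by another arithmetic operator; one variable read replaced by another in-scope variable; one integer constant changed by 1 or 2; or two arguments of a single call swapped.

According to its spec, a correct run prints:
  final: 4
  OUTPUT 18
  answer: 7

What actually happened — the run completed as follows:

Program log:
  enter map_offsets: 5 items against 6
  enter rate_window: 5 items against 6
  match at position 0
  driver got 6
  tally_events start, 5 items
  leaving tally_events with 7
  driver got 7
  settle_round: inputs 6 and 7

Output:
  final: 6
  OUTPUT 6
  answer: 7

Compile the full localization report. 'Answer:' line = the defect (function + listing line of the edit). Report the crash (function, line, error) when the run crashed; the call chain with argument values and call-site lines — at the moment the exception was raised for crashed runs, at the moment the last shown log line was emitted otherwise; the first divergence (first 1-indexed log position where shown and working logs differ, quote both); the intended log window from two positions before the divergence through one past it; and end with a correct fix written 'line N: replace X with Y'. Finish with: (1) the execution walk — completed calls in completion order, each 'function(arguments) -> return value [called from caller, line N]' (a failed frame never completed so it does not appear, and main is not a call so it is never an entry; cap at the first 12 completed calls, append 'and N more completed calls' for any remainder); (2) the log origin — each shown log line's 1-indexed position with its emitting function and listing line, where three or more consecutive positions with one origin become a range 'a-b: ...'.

Answer: the defect is in map_offsets at line 12.
Key observation: At log position 4 the runs split — shown 'driver got 6', but the working version logs 'driver got 18'.
Call chain: main -> settle_round(6, 7) (called at line 36).
First divergence: position 4 — shown 'driver got 6', intended 'driver got 18'.
Intended log window:
  2: enter rate_window: 5 items against 6
  3: match at position 0
  4: driver got 18
  5: tally_events start, 5 items
Execution walk:
  rate_window([6, 7, 2, 2, 1], 6) -> 0  [called from map_offsets, line 9]
  map_offsets([6, 7, 2, 2, 1], 6) -> 6  [called from main, line 32]
  tally_events([6, 7, 2, 2, 1]) -> 7  [called from main, line 34]
  settle_round(6, 7) -> 6  [called from main, line 36]
Log origins:
  1: from map_offsets, line 8
  2: from rate_window, line 2
  3: from map_offsets, line 10
  4: from main, line 33
  5: from tally_events, line 15
  6: from tally_events, line 20
  7: from main, line 35
  8: from settle_round, line 24
A correct fix: line 12: replace `1` with `3`.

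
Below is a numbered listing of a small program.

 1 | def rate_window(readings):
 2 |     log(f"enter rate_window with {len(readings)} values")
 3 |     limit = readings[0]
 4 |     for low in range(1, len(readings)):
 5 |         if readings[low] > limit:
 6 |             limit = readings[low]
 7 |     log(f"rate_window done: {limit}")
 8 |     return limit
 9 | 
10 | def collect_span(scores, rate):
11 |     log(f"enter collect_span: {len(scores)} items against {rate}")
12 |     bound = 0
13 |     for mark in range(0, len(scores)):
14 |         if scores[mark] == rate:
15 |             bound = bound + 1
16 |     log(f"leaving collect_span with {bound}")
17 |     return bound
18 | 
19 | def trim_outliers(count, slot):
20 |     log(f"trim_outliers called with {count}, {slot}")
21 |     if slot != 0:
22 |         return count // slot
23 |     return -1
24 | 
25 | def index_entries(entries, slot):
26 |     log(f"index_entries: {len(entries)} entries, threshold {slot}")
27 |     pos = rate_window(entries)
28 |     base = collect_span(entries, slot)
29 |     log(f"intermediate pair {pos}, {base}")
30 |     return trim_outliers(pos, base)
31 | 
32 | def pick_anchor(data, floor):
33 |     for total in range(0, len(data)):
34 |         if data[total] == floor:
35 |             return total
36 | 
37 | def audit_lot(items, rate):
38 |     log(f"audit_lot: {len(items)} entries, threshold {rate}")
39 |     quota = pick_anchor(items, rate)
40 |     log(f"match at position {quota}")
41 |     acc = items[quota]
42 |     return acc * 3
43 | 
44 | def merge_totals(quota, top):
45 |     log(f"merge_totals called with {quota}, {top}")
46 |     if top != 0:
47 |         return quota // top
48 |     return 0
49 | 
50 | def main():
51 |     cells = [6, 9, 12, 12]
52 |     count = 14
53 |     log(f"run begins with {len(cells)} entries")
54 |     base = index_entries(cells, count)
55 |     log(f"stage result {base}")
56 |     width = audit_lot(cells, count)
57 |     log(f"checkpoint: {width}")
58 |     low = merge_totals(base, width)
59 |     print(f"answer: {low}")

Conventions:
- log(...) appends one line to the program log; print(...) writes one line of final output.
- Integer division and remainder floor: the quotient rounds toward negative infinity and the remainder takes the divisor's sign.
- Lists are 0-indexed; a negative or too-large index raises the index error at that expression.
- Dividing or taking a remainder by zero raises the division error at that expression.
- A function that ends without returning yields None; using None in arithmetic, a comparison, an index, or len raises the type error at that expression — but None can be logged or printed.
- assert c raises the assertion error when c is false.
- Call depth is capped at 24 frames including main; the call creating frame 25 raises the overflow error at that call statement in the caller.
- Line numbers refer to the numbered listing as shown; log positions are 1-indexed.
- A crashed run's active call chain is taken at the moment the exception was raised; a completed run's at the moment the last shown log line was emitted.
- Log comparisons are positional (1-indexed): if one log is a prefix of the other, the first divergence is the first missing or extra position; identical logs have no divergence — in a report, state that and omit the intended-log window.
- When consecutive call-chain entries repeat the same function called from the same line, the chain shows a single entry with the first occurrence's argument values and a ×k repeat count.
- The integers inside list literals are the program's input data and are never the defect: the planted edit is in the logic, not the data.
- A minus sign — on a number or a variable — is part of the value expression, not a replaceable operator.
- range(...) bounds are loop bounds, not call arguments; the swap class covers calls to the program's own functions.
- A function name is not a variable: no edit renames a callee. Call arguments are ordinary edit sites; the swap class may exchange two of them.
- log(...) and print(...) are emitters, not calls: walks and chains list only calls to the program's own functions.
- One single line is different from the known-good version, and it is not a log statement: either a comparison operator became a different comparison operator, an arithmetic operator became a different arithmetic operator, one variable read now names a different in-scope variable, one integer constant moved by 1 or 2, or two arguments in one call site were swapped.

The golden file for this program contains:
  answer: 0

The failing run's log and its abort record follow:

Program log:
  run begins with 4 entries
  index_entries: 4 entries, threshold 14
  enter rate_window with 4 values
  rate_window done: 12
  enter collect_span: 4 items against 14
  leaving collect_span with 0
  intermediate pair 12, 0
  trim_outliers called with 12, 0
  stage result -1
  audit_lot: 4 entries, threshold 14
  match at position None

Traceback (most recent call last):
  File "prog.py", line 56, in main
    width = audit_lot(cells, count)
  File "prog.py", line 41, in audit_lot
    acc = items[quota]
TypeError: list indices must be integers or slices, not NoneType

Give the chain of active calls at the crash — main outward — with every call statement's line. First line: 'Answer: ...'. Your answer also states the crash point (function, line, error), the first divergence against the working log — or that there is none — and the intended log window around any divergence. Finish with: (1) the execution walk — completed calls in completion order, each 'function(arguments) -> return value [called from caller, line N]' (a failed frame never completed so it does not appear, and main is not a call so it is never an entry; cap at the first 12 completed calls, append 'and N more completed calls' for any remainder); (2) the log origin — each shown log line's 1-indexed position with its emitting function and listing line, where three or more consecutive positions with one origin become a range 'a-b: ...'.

Answer: main -> audit_lot (called at line 56).
Core observation: Everything matches until log position 2, which reads 'index_entries: 4 entries, threshold 14' in place of 'index_entries: 4 entries, threshold 12'.
Crash: audit_lot, line 41, TypeError.
First divergence: at position 2 the run shows 'index_entries: 4 entries, threshold 14' where the working version logs 'index_entries: 4 entries, threshold 12'.
Intended log window:
  1: run begins with 4 entries
  2: index_entries: 4 entries, threshold 12
  3: enter rate_window with 4 values
Execution walk:
  rate_window([6, 9, 12, 12]) -> 12  [called from index_entries, line 27]
  collect_span([6, 9, 12, 12], 14) -> 0  [called from index_entries, line 28]
  trim_outliers(12, 0) -> -1  [called from index_entries, line 30]
  index_entries([6, 9, 12, 12], 14) -> -1  [called from main, line 54]
  pick_anchor([6, 9, 12, 12], 14) -> None  [called from audit_lot, line 39]
Log line origins:
  1 — main, line 53
  2 — index_entries, line 26
  3 — rate_window, line 2
  4 — rate_window, line 7
  5 — collect_span, line 11
  6 — collect_span, line 16
  7 — index_entries, line 29
  8 — trim_outliers, line 20
  9 — main, line 55
  10 — audit_lot, line 38
  11 — audit_lot, line 40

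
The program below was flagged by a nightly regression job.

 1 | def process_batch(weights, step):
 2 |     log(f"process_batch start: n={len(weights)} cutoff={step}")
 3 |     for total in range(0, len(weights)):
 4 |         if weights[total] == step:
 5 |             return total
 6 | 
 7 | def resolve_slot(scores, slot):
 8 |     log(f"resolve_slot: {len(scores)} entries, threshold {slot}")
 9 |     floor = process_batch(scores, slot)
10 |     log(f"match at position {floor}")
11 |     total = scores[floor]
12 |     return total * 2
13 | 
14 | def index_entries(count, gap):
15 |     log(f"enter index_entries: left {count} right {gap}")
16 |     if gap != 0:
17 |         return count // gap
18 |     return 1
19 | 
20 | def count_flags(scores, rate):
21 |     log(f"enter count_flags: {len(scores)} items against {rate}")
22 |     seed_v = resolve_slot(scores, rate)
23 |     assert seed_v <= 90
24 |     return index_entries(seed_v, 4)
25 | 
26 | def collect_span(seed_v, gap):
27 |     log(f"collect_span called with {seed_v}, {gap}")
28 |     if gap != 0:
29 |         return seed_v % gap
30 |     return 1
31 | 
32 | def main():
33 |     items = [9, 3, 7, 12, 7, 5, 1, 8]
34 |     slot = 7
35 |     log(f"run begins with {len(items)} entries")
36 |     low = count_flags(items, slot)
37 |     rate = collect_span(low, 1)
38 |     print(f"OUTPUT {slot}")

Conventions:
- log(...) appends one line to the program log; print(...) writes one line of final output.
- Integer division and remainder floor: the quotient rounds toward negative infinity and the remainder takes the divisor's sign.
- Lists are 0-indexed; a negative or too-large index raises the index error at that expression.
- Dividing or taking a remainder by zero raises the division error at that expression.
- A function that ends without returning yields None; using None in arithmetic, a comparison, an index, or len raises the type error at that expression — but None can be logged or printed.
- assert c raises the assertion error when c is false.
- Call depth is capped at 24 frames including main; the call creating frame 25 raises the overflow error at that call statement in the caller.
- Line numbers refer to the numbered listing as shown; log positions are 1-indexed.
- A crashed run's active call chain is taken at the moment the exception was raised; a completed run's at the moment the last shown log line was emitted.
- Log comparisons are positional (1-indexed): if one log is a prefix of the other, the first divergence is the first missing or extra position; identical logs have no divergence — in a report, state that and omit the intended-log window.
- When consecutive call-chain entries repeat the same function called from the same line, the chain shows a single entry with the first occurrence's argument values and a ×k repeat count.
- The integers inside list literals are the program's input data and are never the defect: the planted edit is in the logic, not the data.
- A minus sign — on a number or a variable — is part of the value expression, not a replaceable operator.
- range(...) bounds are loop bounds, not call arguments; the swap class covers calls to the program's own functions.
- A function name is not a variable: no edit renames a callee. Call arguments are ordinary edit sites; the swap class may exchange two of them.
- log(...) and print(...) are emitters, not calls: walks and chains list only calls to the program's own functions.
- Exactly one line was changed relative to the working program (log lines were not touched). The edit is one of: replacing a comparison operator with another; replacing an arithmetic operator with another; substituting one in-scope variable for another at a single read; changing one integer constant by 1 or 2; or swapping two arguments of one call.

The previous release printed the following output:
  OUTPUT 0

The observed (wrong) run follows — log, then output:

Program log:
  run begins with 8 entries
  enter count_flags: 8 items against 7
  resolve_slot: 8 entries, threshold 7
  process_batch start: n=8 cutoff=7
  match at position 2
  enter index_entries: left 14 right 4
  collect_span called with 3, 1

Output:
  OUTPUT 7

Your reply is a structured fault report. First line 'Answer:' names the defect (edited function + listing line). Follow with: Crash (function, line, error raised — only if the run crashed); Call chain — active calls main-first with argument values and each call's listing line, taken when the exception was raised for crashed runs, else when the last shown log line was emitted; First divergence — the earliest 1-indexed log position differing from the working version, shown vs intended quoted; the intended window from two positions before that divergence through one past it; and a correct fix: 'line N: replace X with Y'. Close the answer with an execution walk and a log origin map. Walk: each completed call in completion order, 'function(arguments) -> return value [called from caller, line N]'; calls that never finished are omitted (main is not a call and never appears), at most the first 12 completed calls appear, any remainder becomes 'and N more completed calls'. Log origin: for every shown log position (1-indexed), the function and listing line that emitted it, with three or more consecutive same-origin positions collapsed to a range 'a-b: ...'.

Answer: the defect is in main at line 38.
The tell: Every logged value matches the working version; the printed result is what differs.
Call chain: main -> collect_span(3, 1) (called at line 37).
First divergence: none — the logs agree in full.
Execution walk:
  process_batch([9, 3, 7, 12, 7, 5, 1, 8], 7) -> 2  [called from resolve_slot, line 9]
  resolve_slot([9, 3, 7, 12, 7, 5, 1, 8], 7) -> 14  [called from count_flags, line 22]
  index_entries(14, 4) -> 3  [called from count_flags, line 24]
  count_flags([9, 3, 7, 12, 7, 5, 1, 8], 7) -> 3  [called from main, line 36]
  collect_span(3, 1) -> 0  [called from main, line 37]
Log line origins:
  1: emitted by main (line 35)
  2: emitted by count_flags (line 21)
  3: emitted by resolve_slot (line 8)
  4: emitted by process_batch (line 2)
  5: emitted by resolve_slot (line 10)
  6: emitted by index_entries (line 15)
  7: emitted by collect_span (line 27)
A correct fix: line 38: replace `slot` with `rate`.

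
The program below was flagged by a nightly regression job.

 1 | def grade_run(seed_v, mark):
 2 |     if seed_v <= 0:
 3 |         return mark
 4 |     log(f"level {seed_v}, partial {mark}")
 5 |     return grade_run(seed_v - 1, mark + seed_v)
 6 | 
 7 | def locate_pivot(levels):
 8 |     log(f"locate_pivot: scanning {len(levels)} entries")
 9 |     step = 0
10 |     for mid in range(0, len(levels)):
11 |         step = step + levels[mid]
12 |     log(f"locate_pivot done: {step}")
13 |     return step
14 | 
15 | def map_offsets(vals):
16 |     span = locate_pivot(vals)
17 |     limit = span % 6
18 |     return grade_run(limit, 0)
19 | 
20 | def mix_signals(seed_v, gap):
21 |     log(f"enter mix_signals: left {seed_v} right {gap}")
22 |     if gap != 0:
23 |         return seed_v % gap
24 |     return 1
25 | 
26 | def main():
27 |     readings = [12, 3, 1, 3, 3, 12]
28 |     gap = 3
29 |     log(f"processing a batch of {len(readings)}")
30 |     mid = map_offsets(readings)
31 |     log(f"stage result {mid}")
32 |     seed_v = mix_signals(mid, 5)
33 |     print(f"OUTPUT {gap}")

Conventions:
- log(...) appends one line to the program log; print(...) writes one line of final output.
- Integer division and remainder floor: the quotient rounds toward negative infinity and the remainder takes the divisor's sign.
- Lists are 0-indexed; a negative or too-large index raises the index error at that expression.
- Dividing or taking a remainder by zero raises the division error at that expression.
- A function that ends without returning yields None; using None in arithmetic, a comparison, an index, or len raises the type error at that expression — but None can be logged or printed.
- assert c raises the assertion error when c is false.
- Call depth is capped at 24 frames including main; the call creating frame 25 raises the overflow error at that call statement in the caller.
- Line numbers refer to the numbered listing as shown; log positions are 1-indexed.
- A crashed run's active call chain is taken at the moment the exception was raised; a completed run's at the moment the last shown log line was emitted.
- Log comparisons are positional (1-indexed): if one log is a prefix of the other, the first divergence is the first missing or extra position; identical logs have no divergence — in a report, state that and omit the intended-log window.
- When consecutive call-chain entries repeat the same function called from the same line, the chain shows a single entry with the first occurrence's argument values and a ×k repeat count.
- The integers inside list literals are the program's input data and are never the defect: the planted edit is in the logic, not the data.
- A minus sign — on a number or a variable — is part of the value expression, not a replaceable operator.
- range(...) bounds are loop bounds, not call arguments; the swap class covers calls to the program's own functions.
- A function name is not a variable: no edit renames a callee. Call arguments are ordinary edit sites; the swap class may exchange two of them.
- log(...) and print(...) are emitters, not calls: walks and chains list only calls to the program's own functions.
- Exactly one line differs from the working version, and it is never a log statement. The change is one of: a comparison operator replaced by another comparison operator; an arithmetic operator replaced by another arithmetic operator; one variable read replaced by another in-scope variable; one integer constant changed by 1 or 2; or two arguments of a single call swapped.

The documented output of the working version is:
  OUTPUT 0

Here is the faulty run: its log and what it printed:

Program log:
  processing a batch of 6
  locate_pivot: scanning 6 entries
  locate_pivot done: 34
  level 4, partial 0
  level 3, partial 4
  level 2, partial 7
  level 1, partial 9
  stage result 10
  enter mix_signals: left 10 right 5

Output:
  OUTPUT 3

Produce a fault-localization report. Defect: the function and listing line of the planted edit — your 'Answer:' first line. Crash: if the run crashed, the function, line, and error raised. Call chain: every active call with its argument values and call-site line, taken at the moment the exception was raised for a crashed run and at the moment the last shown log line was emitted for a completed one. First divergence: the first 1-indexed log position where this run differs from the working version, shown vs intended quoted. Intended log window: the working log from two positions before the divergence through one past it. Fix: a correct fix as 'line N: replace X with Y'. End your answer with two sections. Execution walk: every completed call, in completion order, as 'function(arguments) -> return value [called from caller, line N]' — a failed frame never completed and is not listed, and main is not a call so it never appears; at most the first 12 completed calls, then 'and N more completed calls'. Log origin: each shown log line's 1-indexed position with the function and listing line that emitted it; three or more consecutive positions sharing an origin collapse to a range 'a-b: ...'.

Answer: the defect is in main at line 33.
Key fact: Log streams are identical — the defect surfaces only in the printed output.
Call chain: main -> mix_signals(10, 5) (called at line 32).
First divergence: none — the logs agree in full.
Execution walk:
  locate_pivot([12, 3, 1, 3, 3, 12]) -> 34  [called from map_offsets, line 16]
  grade_run(0, 10) -> 10  [called from grade_run, line 5]
  grade_run(1, 9) -> 10  [called from grade_run, line 5]
  grade_run(2, 7) -> 10  [called from grade_run, line 5]
  grade_run(3, 4) -> 10  [called from grade_run, line 5]
  grade_run(4, 0) -> 10  [called from map_offsets, line 18]
  map_offsets([12, 3, 1, 3, 3, 12]) -> 10  [called from main, line 30]
  mix_signals(10, 5) -> 0  [called from main, line 32]
Log origins:
  1 — main, line 29
  2 — locate_pivot, line 8
  3 — locate_pivot, line 12
  4-7 — grade_run, line 4
  8 — main, line 31
  9 — mix_signals, line 21
A correct fix: line 33: replace `gap` with `seed_v`.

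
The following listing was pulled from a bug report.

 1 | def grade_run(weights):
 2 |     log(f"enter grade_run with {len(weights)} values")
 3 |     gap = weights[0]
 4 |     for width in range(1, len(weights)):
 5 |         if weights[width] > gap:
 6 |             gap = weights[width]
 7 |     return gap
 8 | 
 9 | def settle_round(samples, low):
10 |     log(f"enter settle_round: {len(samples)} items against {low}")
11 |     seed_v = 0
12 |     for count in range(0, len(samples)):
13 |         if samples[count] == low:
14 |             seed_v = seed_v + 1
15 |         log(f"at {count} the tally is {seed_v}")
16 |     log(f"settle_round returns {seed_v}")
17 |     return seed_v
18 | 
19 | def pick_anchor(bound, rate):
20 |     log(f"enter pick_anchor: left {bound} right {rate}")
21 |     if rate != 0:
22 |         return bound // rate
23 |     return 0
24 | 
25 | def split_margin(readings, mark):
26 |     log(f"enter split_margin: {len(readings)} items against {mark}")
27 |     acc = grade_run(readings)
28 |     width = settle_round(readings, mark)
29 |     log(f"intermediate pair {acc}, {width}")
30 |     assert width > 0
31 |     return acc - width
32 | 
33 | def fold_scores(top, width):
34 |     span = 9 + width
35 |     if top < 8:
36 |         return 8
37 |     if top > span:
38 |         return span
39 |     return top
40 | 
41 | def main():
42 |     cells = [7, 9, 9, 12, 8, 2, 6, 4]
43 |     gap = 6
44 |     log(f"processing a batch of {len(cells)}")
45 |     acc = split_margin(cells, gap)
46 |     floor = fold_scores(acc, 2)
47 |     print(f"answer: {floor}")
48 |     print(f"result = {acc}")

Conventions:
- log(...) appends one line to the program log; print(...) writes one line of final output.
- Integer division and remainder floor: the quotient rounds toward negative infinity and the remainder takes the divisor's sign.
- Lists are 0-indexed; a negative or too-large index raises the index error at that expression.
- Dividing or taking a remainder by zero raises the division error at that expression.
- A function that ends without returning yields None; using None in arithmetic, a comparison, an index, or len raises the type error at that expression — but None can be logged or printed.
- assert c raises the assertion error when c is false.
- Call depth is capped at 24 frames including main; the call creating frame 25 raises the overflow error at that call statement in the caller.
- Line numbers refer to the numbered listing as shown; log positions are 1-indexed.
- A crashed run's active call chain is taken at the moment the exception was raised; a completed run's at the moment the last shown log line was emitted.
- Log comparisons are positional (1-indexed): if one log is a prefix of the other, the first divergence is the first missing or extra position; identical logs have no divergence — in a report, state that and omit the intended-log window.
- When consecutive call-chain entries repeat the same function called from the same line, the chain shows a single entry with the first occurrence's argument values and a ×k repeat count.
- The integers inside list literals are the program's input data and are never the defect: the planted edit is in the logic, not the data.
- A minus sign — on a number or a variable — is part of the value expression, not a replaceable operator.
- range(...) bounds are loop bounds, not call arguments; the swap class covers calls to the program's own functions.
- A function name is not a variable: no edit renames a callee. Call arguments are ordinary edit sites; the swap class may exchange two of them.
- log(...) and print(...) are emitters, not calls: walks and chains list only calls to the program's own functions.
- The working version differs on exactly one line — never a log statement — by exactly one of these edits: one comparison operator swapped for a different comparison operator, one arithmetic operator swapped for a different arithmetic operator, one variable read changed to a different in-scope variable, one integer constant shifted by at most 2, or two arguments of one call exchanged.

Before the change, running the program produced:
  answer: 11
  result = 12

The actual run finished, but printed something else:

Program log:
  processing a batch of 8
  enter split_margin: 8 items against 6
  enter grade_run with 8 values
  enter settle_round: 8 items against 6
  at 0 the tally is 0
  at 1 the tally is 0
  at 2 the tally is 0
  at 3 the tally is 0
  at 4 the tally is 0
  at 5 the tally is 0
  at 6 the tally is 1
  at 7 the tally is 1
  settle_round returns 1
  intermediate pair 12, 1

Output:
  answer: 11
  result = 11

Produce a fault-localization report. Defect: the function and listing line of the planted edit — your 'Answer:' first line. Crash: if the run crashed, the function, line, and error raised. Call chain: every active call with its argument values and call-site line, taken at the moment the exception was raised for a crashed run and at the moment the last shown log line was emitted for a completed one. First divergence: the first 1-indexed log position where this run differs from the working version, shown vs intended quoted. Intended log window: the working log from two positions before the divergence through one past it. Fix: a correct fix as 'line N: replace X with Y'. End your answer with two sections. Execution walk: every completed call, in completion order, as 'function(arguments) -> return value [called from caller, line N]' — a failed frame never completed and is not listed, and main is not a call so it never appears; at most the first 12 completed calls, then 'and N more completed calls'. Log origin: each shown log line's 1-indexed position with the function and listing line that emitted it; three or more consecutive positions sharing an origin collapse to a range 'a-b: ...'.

Answer: the defect is in split_margin at line 31.
The tell: Every logged value matches the working version; the printed result is what differs.
Call chain: main -> split_margin([7, 9, 9, 12, 8, 2, 6, 4], 6) (called at line 45).
First divergence: none (the log streams are identical).
Execution walk:
  grade_run([7, 9, 9, 12, 8, 2, 6, 4]) -> 12  [called from split_margin, line 27]
  settle_round([7, 9, 9, 12, 8, 2, 6, 4], 6) -> 1  [called from split_margin, line 28]
  split_margin([7, 9, 9, 12, 8, 2, 6, 4], 6) -> 11  [called from main, line 45]
  fold_scores(11, 2) -> 11  [called from main, line 46]
Origin of each log line:
  1: logged in main at line 44
  2: logged in split_margin at line 26
  3: logged in grade_run at line 2
  4: logged in settle_round at line 10
  5-12: logged in settle_round at line 15
  13: logged in settle_round at line 16
  14: logged in split_margin at line 29
A correct fix: line 31: replace `-` with `//`.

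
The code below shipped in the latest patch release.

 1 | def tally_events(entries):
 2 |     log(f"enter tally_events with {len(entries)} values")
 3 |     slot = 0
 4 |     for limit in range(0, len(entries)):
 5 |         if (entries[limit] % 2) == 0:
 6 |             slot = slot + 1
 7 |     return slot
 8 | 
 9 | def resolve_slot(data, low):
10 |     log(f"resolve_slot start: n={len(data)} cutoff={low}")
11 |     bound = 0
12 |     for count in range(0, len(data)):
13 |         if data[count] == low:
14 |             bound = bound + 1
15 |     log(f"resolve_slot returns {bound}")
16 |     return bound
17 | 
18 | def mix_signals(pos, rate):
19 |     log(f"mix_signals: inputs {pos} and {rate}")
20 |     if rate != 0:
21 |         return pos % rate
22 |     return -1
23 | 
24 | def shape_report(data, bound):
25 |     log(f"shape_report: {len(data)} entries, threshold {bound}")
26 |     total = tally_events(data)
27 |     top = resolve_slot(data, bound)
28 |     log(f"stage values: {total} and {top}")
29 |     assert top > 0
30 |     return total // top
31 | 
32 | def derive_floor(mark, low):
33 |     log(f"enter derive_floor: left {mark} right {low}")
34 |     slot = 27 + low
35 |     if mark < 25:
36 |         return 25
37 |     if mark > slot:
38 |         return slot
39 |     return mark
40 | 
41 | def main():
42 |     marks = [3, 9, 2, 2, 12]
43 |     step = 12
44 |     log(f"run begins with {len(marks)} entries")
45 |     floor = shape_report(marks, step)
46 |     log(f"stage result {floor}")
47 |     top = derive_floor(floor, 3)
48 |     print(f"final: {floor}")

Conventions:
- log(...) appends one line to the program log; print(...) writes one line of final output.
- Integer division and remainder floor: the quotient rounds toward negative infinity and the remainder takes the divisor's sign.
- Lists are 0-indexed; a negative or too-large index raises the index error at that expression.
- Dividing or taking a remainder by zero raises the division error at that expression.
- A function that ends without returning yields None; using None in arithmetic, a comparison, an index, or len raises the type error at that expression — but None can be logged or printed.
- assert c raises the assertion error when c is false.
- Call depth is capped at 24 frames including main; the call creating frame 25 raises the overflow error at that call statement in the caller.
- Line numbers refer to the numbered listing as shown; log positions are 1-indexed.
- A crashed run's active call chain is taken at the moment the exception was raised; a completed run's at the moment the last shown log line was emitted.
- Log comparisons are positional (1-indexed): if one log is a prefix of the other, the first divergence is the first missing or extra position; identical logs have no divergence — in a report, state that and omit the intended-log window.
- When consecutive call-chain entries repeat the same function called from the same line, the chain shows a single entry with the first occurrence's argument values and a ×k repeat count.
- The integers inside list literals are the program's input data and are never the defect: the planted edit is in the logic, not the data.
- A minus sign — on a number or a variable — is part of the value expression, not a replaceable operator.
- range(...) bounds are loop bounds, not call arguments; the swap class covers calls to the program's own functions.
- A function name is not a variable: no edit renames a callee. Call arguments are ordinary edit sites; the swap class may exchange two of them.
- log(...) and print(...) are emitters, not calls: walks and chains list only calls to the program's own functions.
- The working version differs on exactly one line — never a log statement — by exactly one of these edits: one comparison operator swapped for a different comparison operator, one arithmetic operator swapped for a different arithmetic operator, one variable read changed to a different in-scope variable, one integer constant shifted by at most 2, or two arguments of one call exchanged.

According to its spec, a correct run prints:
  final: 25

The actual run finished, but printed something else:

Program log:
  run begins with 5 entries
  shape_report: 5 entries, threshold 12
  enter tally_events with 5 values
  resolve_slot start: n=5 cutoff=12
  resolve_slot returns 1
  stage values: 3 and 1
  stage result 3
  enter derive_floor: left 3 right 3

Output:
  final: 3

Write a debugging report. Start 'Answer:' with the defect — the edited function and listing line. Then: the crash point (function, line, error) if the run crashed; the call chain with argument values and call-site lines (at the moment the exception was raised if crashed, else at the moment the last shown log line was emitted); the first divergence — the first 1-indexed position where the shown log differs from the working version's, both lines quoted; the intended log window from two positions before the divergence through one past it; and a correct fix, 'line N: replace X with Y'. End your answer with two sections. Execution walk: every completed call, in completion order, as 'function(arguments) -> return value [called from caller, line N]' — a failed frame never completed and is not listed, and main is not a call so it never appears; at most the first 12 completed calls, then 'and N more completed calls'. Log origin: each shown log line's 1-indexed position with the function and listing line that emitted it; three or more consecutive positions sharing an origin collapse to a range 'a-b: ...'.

Answer: the defect is in main at line 48.
Core observation: No log line changed; the fault shows up purely in the output.
Call chain: main -> derive_floor(3, 3) (called at line 47).
First divergence: none — the logs agree in full.
Execution walk:
  tally_events([3, 9, 2, 2, 12]) -> 3  [called from shape_report, line 26]
  resolve_slot([3, 9, 2, 2, 12], 12) -> 1  [called from shape_report, line 27]
  shape_report([3, 9, 2, 2, 12], 12) -> 3  [called from main, line 45]
  derive_floor(3, 3) -> 25  [called from main, line 47]
Log line origins:
  1: emitted by main (line 44)
  2: emitted by shape_report (line 25)
  3: emitted by tally_events (line 2)
  4: emitted by resolve_slot (line 10)
  5: emitted by resolve_slot (line 15)
  6: emitted by shape_report (line 28)
  7: emitted by main (line 46)
  8: emitted by derive_floor (line 33)
A correct fix: line 48: replace `floor` with `top`.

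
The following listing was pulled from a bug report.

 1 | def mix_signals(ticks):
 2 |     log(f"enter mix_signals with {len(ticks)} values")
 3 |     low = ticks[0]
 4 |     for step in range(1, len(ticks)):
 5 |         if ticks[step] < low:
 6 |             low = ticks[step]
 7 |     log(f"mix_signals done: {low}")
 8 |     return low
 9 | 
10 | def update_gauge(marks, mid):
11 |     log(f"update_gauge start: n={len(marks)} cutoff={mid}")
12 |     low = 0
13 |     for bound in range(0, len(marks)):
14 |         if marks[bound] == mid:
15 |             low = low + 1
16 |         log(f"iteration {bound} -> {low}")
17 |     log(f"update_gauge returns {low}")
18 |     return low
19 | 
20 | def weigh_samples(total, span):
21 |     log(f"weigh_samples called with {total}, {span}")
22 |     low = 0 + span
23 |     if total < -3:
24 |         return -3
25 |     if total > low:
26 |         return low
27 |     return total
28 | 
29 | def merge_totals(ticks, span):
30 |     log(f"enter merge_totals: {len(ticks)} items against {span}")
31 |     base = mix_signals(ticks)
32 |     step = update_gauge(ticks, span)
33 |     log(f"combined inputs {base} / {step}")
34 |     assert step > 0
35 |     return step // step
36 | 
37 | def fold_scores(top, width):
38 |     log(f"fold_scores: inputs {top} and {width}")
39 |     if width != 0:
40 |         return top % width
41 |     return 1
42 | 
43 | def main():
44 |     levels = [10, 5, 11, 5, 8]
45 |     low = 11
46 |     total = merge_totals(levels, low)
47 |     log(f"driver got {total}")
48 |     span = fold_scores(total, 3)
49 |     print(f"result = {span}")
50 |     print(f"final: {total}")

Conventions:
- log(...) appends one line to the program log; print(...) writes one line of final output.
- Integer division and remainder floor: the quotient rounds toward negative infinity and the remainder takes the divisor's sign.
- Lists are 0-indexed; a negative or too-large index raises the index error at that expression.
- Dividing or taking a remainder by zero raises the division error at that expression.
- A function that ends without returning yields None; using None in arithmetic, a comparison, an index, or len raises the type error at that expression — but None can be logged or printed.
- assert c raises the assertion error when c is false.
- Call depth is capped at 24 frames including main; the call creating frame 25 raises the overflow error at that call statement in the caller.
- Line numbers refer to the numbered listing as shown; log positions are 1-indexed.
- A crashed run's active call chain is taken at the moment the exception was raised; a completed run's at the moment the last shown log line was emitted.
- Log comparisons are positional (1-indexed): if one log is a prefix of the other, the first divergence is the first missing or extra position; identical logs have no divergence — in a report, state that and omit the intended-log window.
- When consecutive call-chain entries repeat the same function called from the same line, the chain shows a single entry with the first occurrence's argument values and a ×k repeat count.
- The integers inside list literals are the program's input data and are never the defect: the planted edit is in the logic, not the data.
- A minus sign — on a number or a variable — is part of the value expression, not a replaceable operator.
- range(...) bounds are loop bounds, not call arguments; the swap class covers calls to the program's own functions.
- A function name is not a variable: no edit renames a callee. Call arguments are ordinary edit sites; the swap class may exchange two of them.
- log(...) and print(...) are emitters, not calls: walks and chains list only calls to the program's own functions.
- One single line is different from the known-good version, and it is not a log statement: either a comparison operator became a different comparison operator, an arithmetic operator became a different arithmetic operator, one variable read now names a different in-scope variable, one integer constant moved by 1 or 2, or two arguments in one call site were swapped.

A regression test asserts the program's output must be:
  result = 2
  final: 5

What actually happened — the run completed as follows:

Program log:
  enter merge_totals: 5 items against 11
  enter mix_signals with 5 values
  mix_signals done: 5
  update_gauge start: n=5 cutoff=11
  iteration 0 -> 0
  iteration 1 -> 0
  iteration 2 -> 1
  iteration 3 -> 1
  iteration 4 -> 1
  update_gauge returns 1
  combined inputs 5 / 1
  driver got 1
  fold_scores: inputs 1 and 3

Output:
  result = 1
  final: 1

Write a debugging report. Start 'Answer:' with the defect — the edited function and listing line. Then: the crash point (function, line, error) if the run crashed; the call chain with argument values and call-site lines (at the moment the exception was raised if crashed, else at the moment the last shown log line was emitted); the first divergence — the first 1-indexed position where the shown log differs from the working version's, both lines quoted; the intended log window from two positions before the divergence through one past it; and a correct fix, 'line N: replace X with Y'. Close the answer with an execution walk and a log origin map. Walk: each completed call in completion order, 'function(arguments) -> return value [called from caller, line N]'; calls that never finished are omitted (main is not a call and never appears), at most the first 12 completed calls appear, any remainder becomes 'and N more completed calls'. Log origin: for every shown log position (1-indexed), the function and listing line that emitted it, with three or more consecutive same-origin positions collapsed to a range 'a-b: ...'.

Answer: the defect is in merge_totals at line 35.
The tell: At log position 12 the runs split — shown 'driver got 1', but the working version logs 'driver got 5'.
Call chain: main -> fold_scores(1, 3) (called at line 48).
First divergence: position 12 — the shown line 'driver got 1' should read 'driver got 5'.
Intended log window:
  10: update_gauge returns 1
  11: combined inputs 5 / 1
  12: driver got 5
  13: fold_scores: inputs 5 and 3
Execution walk:
  mix_signals([10, 5, 11, 5, 8]) -> 5  [called from merge_totals, line 31]
  update_gauge([10, 5, 11, 5, 8], 11) -> 1  [called from merge_totals, line 32]
  merge_totals([10, 5, 11, 5, 8], 11) -> 1  [called from main, line 46]
  fold_scores(1, 3) -> 1  [called from main, line 48]
Origin of each log line:
  1: emitted by merge_totals (line 30)
  2: emitted by mix_signals (line 2)
  3: emitted by mix_signals (line 7)
  4: emitted by update_gauge (line 11)
  5-9: emitted by update_gauge (line 16)
  10: emitted by update_gauge (line 17)
  11: emitted by merge_totals (line 33)
  12: emitted by main (line 47)
  13: emitted by fold_scores (line 38)
A correct fix: line 35: replace `step // step` with `base // step`.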